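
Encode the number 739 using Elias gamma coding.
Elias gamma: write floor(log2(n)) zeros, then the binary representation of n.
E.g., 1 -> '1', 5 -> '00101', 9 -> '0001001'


num_bits = floor(log2(739)) + 1 = 10
leading_zeros = num_bits - 1 = 9
binary(739) = 1011100011

Elias gamma(739) = '000000000' + '1011100011' = 0000000001011100011 (19 bits)


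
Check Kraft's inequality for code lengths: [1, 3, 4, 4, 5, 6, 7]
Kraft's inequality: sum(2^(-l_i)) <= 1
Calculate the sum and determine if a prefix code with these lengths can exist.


Sum = 2^(-1) + 2^(-3) + 2^(-4) + 2^(-4) + 2^(-5) + 2^(-6) + 2^(-7)
    = 0.5 + 0.125 + 0.0625 + 0.0625 + 0.03125 + 0.015625 + 0.0078125
    = 103/128 = 0.8046875
Since 0.8046875 <= 1, Kraft's inequality IS satisfied.
A prefix code with these lengths CAN exist.

Kraft sum = 0.8046875. Satisfied.


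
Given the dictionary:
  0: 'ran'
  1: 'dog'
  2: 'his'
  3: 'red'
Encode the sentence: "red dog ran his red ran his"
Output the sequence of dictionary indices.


Look up each word in the dictionary:
  'red' -> 3
  'dog' -> 1
  'ran' -> 0
  'his' -> 2
  'red' -> 3
  'ran' -> 0
  'his' -> 2

Encoded: [3, 1, 0, 2, 3, 0, 2]


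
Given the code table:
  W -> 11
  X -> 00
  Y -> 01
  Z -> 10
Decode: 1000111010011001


Decoding:
10 -> Z
00 -> X
11 -> W
10 -> Z
10 -> Z
01 -> Y
10 -> Z
01 -> Y


Result: ZXWZZYZY


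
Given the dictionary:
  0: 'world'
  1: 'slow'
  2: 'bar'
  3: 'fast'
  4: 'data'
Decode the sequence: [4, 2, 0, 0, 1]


Look up each index in the dictionary:
  4 -> 'data'
  2 -> 'bar'
  0 -> 'world'
  0 -> 'world'
  1 -> 'slow'

Decoded: "data bar world world slow"


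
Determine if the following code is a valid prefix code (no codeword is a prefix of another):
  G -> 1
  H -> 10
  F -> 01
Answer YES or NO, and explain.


Checking each pair (does one codeword prefix another?):
  G='1' vs H='10': prefix -- VIOLATION

NO -- this is NOT a valid prefix code. G (1) is a prefix of H (10).


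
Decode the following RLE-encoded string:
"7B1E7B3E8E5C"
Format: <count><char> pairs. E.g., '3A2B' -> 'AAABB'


Expanding each <count><char> pair:
  7B -> 'BBBBBBB'
  1E -> 'E'
  7B -> 'BBBBBBB'
  3E -> 'EEE'
  8E -> 'EEEEEEEE'
  5C -> 'CCCCC'

Decoded = BBBBBBBEBBBBBBBEEEEEEEEEEECCCCC


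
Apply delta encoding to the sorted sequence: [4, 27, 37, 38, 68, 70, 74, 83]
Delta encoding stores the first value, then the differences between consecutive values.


First value: 4
Deltas:
  27 - 4 = 23
  37 - 27 = 10
  38 - 37 = 1
  68 - 38 = 30
  70 - 68 = 2
  74 - 70 = 4
  83 - 74 = 9


Delta encoded: [4, 23, 10, 1, 30, 2, 4, 9]


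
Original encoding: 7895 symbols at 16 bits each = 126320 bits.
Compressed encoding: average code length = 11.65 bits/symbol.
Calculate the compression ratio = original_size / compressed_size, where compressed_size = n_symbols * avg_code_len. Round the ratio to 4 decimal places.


original_size = n_symbols * orig_bits = 7895 * 16 = 126320 bits
compressed_size = n_symbols * avg_code_len = 7895 * 11.65 = 91976.75 bits
ratio = original_size / compressed_size = 126320 / 91976.75 = 1.3734

Compression ratio = 1.3734


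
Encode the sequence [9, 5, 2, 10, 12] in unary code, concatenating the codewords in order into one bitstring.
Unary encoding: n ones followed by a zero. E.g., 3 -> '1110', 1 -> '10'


Encode each number as n ones followed by a terminating 0:
  9 -> 1111111110 (10 bits)
  5 -> 111110 (6 bits)
  2 -> 110 (3 bits)
  10 -> 11111111110 (11 bits)
  12 -> 1111111111110 (13 bits)
Total length = 10 + 6 + 3 + 11 + 13 = 43 bits.

Unary([9, 5, 2, 10, 12]) = 1111111110111110110111111111101111111111110 (43 bits)


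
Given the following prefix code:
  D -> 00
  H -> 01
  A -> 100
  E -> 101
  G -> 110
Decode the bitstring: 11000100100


Decoding step by step:
Bits 110 -> G
Bits 00 -> D
Bits 100 -> A
Bits 100 -> A


Decoded message: GDAA


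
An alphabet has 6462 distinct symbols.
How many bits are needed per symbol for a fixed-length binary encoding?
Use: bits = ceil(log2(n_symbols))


log2(6462) = 12.6578
Bracket: 2^12 = 4096 < 6462 <= 2^13 = 8192
So ceil(log2(6462)) = 13

bits = ceil(log2(6462)) = ceil(12.6578) = 13 bits


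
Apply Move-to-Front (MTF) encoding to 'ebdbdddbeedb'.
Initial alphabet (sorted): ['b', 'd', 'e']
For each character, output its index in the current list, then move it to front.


MTF encoding:
'e': index 2 in ['b', 'd', 'e'] -> ['e', 'b', 'd']
'b': index 1 in ['e', 'b', 'd'] -> ['b', 'e', 'd']
'd': index 2 in ['b', 'e', 'd'] -> ['d', 'b', 'e']
'b': index 1 in ['d', 'b', 'e'] -> ['b', 'd', 'e']
'd': index 1 in ['b', 'd', 'e'] -> ['d', 'b', 'e']
'd': index 0 in ['d', 'b', 'e'] -> ['d', 'b', 'e']
'd': index 0 in ['d', 'b', 'e'] -> ['d', 'b', 'e']
'b': index 1 in ['d', 'b', 'e'] -> ['b', 'd', 'e']
'e': index 2 in ['b', 'd', 'e'] -> ['e', 'b', 'd']
'e': index 0 in ['e', 'b', 'd'] -> ['e', 'b', 'd']
'd': index 2 in ['e', 'b', 'd'] -> ['d', 'e', 'b']
'b': index 2 in ['d', 'e', 'b'] -> ['b', 'd', 'e']


Output: [2, 1, 2, 1, 1, 0, 0, 1, 2, 0, 2, 2]


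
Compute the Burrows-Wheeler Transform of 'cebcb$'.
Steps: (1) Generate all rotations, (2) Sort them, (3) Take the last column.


Rotations (sorted):
  0: $cebcb -> last char: b
  1: b$cebc -> last char: c
  2: bcb$ce -> last char: e
  3: cb$ceb -> last char: b
  4: cebcb$ -> last char: $
  5: ebcb$c -> last char: c


BWT = bceb$c


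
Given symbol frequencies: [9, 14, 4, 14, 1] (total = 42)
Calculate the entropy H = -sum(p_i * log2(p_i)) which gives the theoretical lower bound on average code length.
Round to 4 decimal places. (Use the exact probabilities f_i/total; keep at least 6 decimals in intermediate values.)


Per-symbol terms -p_i * log2(p_i) with p_i = f_i/42:
  p = 9/42 = 0.214286: log2(p) = -2.222392, -p*log2(p) = 0.476227
  p = 14/42 = 0.333333: log2(p) = -1.584963, -p*log2(p) = 0.528321
  p = 4/42 = 0.095238: log2(p) = -3.392317, -p*log2(p) = 0.323078
  p = 14/42 = 0.333333: log2(p) = -1.584963, -p*log2(p) = 0.528321
  p = 1/42 = 0.023810: log2(p) = -5.392317, -p*log2(p) = 0.128389
H = 0.476227 + 0.528321 + 0.323078 + 0.528321 + 0.128389 = 1.984336

H = 1.9843 bits/symbol


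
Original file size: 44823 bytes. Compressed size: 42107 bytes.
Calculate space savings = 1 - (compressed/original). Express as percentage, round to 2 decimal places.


ratio = compressed/original = 42107/44823 = 0.939406
savings = 1 - ratio = 1 - 0.939406 = 0.060594
as a percentage: 0.060594 * 100 = 6.06%

Space savings = 1 - 42107/44823 = 6.06%


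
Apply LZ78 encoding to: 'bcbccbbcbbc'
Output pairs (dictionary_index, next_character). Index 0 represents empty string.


LZ78 encoding steps:
Dictionary: {0: ''}
Step 1: w='' (idx 0), next='b' -> output (0, 'b'), add 'b' as idx 1
Step 2: w='' (idx 0), next='c' -> output (0, 'c'), add 'c' as idx 2
Step 3: w='b' (idx 1), next='c' -> output (1, 'c'), add 'bc' as idx 3
Step 4: w='c' (idx 2), next='b' -> output (2, 'b'), add 'cb' as idx 4
Step 5: w='bc' (idx 3), next='b' -> output (3, 'b'), add 'bcb' as idx 5
Step 6: w='bc' (idx 3), end of input -> output (3, '')


Encoded: [(0, 'b'), (0, 'c'), (1, 'c'), (2, 'b'), (3, 'b'), (3, '')]


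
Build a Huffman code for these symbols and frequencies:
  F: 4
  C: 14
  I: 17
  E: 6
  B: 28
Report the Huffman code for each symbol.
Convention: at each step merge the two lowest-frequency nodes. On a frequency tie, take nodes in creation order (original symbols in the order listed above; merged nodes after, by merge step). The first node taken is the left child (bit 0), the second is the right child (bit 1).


Huffman tree construction:
Step 1: Merge F(4) + E(6) = 10
Step 2: Merge (F+E)(10) + C(14) = 24
Step 3: Merge I(17) + ((F+E)+C)(24) = 41
Step 4: Merge B(28) + (I+((F+E)+C))(41) = 69
Read each symbol's code off the tree from the root (left child = 0, right child = 1).

Codes:
  F: 1100 (length 4)
  C: 111 (length 3)
  I: 10 (length 2)
  E: 1101 (length 4)
  B: 0 (length 1)
Average code length: 144/69 = 2.0870 bits/symbol


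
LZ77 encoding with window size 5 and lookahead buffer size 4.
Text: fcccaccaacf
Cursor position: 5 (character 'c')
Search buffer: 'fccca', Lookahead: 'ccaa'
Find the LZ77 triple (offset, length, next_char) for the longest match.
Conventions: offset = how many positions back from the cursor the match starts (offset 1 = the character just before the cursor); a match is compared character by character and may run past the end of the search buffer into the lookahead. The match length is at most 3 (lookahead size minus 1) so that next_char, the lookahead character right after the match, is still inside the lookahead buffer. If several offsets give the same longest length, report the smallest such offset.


Try each offset into the search buffer:
  offset=1 (pos 4, char 'a'): match length 0
  offset=2 (pos 3, char 'c'): match length 1
  offset=3 (pos 2, char 'c'): match length 3
  offset=4 (pos 1, char 'c'): match length 2
  offset=5 (pos 0, char 'f'): match length 0
Longest match has length 3 at offset 3.
next_char = character at position 5 + 3 = 8 -> 'a'

Best match: offset=3, length=3 (matching 'cca' starting at position 2)
LZ77 triple: (3, 3, 'a')


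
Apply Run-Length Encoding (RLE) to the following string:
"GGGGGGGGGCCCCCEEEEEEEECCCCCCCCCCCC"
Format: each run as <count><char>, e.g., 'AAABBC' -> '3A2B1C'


Scanning runs left to right:
  i=0: run of 'G' x 9 -> '9G'
  i=9: run of 'C' x 5 -> '5C'
  i=14: run of 'E' x 8 -> '8E'
  i=22: run of 'C' x 12 -> '12C'

RLE = 9G5C8E12C


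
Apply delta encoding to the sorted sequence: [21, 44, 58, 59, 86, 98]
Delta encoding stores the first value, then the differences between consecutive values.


First value: 21
Deltas:
  44 - 21 = 23
  58 - 44 = 14
  59 - 58 = 1
  86 - 59 = 27
  98 - 86 = 12


Delta encoded: [21, 23, 14, 1, 27, 12]


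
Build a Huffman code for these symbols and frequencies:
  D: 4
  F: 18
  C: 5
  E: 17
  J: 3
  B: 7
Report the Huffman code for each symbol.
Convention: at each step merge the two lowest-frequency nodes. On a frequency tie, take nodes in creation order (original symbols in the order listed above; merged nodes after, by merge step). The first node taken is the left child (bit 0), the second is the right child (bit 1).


Huffman tree construction:
Step 1: Merge J(3) + D(4) = 7
Step 2: Merge C(5) + B(7) = 12
Step 3: Merge (J+D)(7) + (C+B)(12) = 19
Step 4: Merge E(17) + F(18) = 35
Step 5: Merge ((J+D)+(C+B))(19) + (E+F)(35) = 54
Read each symbol's code off the tree from the root (left child = 0, right child = 1).

Codes:
  D: 001 (length 3)
  F: 11 (length 2)
  C: 010 (length 3)
  E: 10 (length 2)
  J: 000 (length 3)
  B: 011 (length 3)
Average code length: 127/54 = 2.3519 bits/symbol


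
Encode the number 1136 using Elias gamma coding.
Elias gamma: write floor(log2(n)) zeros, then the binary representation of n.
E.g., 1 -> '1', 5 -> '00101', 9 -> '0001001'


num_bits = floor(log2(1136)) + 1 = 11
leading_zeros = num_bits - 1 = 10
binary(1136) = 10001110000

Elias gamma(1136) = '0000000000' + '10001110000' = 000000000010001110000 (21 bits)


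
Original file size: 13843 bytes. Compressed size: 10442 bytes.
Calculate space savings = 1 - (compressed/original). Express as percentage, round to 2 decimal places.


ratio = compressed/original = 10442/13843 = 0.754316
savings = 1 - ratio = 1 - 0.754316 = 0.245684
as a percentage: 0.245684 * 100 = 24.57%

Space savings = 1 - 10442/13843 = 24.57%


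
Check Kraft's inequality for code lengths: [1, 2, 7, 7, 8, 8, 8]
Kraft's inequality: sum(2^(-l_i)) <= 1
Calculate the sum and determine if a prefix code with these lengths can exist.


Sum = 2^(-1) + 2^(-2) + 2^(-7) + 2^(-7) + 2^(-8) + 2^(-8) + 2^(-8)
    = 0.5 + 0.25 + 0.0078125 + 0.0078125 + 0.00390625 + 0.00390625 + 0.00390625
    = 199/256 = 0.77734375
Since 0.77734375 <= 1, Kraft's inequality IS satisfied.
A prefix code with these lengths CAN exist.

Kraft sum = 0.77734375. Satisfied.


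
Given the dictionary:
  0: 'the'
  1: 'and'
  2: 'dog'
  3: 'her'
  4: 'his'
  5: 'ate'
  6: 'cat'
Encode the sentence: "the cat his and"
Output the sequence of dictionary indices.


Look up each word in the dictionary:
  'the' -> 0
  'cat' -> 6
  'his' -> 4
  'and' -> 1

Encoded: [0, 6, 4, 1]


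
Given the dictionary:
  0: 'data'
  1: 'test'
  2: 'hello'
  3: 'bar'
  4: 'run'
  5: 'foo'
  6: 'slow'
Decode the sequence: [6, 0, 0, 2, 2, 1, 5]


Look up each index in the dictionary:
  6 -> 'slow'
  0 -> 'data'
  0 -> 'data'
  2 -> 'hello'
  2 -> 'hello'
  1 -> 'test'
  5 -> 'foo'

Decoded: "slow data data hello hello test foo"


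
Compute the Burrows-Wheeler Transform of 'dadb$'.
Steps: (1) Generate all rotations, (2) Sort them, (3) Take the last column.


Rotations (sorted):
  0: $dadb -> last char: b
  1: adb$d -> last char: d
  2: b$dad -> last char: d
  3: dadb$ -> last char: $
  4: db$da -> last char: a


BWT = bdd$a


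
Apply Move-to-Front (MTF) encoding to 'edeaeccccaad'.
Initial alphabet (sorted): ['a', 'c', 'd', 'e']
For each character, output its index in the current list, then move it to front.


MTF encoding:
'e': index 3 in ['a', 'c', 'd', 'e'] -> ['e', 'a', 'c', 'd']
'd': index 3 in ['e', 'a', 'c', 'd'] -> ['d', 'e', 'a', 'c']
'e': index 1 in ['d', 'e', 'a', 'c'] -> ['e', 'd', 'a', 'c']
'a': index 2 in ['e', 'd', 'a', 'c'] -> ['a', 'e', 'd', 'c']
'e': index 1 in ['a', 'e', 'd', 'c'] -> ['e', 'a', 'd', 'c']
'c': index 3 in ['e', 'a', 'd', 'c'] -> ['c', 'e', 'a', 'd']
'c': index 0 in ['c', 'e', 'a', 'd'] -> ['c', 'e', 'a', 'd']
'c': index 0 in ['c', 'e', 'a', 'd'] -> ['c', 'e', 'a', 'd']
'c': index 0 in ['c', 'e', 'a', 'd'] -> ['c', 'e', 'a', 'd']
'a': index 2 in ['c', 'e', 'a', 'd'] -> ['a', 'c', 'e', 'd']
'a': index 0 in ['a', 'c', 'e', 'd'] -> ['a', 'c', 'e', 'd']
'd': index 3 in ['a', 'c', 'e', 'd'] -> ['d', 'a', 'c', 'e']


Output: [3, 3, 1, 2, 1, 3, 0, 0, 0, 2, 0, 3]


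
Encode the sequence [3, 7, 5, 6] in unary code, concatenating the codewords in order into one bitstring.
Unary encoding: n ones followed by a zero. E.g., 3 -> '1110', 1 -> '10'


Encode each number as n ones followed by a terminating 0:
  3 -> 1110 (4 bits)
  7 -> 11111110 (8 bits)
  5 -> 111110 (6 bits)
  6 -> 1111110 (7 bits)
Total length = 4 + 8 + 6 + 7 = 25 bits.

Unary([3, 7, 5, 6]) = 1110111111101111101111110 (25 bits)


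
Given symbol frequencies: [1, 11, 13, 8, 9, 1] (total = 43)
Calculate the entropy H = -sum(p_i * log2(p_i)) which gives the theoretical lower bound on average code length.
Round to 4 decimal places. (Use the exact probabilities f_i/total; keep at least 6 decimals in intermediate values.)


Per-symbol terms -p_i * log2(p_i) with p_i = f_i/43:
  p = 1/43 = 0.023256: log2(p) = -5.426265, -p*log2(p) = 0.126192
  p = 11/43 = 0.255814: log2(p) = -1.966833, -p*log2(p) = 0.503143
  p = 13/43 = 0.302326: log2(p) = -1.725825, -p*log2(p) = 0.521761
  p = 8/43 = 0.186047: log2(p) = -2.426265, -p*log2(p) = 0.451398
  p = 9/43 = 0.209302: log2(p) = -2.256340, -p*log2(p) = 0.472257
  p = 1/43 = 0.023256: log2(p) = -5.426265, -p*log2(p) = 0.126192
H = 0.126192 + 0.503143 + 0.521761 + 0.451398 + 0.472257 + 0.126192 = 2.200943

H = 2.2009 bits/symbol


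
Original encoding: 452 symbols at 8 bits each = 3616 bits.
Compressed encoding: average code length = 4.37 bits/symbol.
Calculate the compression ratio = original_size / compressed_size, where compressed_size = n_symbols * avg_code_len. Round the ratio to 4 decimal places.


original_size = n_symbols * orig_bits = 452 * 8 = 3616 bits
compressed_size = n_symbols * avg_code_len = 452 * 4.37 = 1975.24 bits
ratio = original_size / compressed_size = 3616 / 1975.24 = 1.8307

Compression ratio = 1.8307


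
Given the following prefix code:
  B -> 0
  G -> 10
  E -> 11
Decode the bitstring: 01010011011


Decoding step by step:
Bits 0 -> B
Bits 10 -> G
Bits 10 -> G
Bits 0 -> B
Bits 11 -> E
Bits 0 -> B
Bits 11 -> E


Decoded message: BGGBEBE


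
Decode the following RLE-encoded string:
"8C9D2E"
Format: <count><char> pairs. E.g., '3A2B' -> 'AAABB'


Expanding each <count><char> pair:
  8C -> 'CCCCCCCC'
  9D -> 'DDDDDDDDD'
  2E -> 'EE'

Decoded = CCCCCCCCDDDDDDDDDEE


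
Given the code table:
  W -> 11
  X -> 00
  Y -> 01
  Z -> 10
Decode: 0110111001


Decoding:
01 -> Y
10 -> Z
11 -> W
10 -> Z
01 -> Y


Result: YZWZY


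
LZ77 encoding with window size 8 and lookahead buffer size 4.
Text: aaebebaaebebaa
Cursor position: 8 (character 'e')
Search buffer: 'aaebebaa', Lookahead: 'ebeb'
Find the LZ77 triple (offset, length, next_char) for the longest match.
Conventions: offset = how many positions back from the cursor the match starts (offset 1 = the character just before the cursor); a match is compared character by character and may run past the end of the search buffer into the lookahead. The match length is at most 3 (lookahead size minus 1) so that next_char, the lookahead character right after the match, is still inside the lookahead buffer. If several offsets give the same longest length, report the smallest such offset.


Try each offset into the search buffer:
  offset=1 (pos 7, char 'a'): match length 0
  offset=2 (pos 6, char 'a'): match length 0
  offset=3 (pos 5, char 'b'): match length 0
  offset=4 (pos 4, char 'e'): match length 2
  offset=5 (pos 3, char 'b'): match length 0
  offset=6 (pos 2, char 'e'): match length 3
  offset=7 (pos 1, char 'a'): match length 0
  offset=8 (pos 0, char 'a'): match length 0
Longest match has length 3 at offset 6.
next_char = character at position 8 + 3 = 11 -> 'b'

Best match: offset=6, length=3 (matching 'ebe' starting at position 2)
LZ77 triple: (6, 3, 'b')


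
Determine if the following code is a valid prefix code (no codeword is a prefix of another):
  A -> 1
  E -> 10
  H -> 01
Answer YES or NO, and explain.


Checking each pair (does one codeword prefix another?):
  A='1' vs E='10': prefix -- VIOLATION

NO -- this is NOT a valid prefix code. A (1) is a prefix of E (10).


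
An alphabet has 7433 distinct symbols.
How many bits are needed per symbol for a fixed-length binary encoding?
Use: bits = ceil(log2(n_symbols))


log2(7433) = 12.8597
Bracket: 2^12 = 4096 < 7433 <= 2^13 = 8192
So ceil(log2(7433)) = 13

bits = ceil(log2(7433)) = ceil(12.8597) = 13 bits


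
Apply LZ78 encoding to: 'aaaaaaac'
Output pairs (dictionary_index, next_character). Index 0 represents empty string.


LZ78 encoding steps:
Dictionary: {0: ''}
Step 1: w='' (idx 0), next='a' -> output (0, 'a'), add 'a' as idx 1
Step 2: w='a' (idx 1), next='a' -> output (1, 'a'), add 'aa' as idx 2
Step 3: w='aa' (idx 2), next='a' -> output (2, 'a'), add 'aaa' as idx 3
Step 4: w='a' (idx 1), next='c' -> output (1, 'c'), add 'ac' as idx 4


Encoded: [(0, 'a'), (1, 'a'), (2, 'a'), (1, 'c')]


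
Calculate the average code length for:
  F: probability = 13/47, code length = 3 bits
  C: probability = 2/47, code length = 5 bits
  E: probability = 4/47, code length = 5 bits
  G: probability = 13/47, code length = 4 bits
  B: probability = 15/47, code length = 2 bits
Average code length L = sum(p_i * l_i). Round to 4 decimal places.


Weighted contributions p_i * l_i:
  F: (13/47) * 3 = 39/47
  C: (2/47) * 5 = 10/47
  E: (4/47) * 5 = 20/47
  G: (13/47) * 4 = 52/47
  B: (15/47) * 2 = 30/47
Sum = (39 + 10 + 20 + 52 + 30)/47 = 151/47

L = 151/47 = 3.2128 bits/symbol


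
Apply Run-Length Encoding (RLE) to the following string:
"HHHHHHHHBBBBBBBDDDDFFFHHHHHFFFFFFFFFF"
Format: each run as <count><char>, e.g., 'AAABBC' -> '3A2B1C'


Scanning runs left to right:
  i=0: run of 'H' x 8 -> '8H'
  i=8: run of 'B' x 7 -> '7B'
  i=15: run of 'D' x 4 -> '4D'
  i=19: run of 'F' x 3 -> '3F'
  i=22: run of 'H' x 5 -> '5H'
  i=27: run of 'F' x 10 -> '10F'

RLE = 8H7B4D3F5H10F


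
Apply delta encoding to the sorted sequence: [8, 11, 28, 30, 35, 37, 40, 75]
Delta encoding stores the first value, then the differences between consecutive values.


First value: 8
Deltas:
  11 - 8 = 3
  28 - 11 = 17
  30 - 28 = 2
  35 - 30 = 5
  37 - 35 = 2
  40 - 37 = 3
  75 - 40 = 35


Delta encoded: [8, 3, 17, 2, 5, 2, 3, 35]


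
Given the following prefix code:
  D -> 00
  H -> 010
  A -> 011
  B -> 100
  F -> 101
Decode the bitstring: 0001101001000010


Decoding step by step:
Bits 00 -> D
Bits 011 -> A
Bits 010 -> H
Bits 010 -> H
Bits 00 -> D
Bits 010 -> H


Decoded message: DAHHDH


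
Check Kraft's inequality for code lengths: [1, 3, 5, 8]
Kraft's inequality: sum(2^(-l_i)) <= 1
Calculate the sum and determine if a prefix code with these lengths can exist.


Sum = 2^(-1) + 2^(-3) + 2^(-5) + 2^(-8)
    = 0.5 + 0.125 + 0.03125 + 0.00390625
    = 169/256 = 0.66015625
Since 0.66015625 <= 1, Kraft's inequality IS satisfied.
A prefix code with these lengths CAN exist.

Kraft sum = 0.66015625. Satisfied.


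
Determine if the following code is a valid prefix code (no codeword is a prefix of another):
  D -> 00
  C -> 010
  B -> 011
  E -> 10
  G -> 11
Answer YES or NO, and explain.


Checking each pair (does one codeword prefix another?):
  D='00' vs C='010': no prefix
  D='00' vs B='011': no prefix
  D='00' vs E='10': no prefix
  D='00' vs G='11': no prefix
  C='010' vs D='00': no prefix
  C='010' vs B='011': no prefix
  C='010' vs E='10': no prefix
  C='010' vs G='11': no prefix
  B='011' vs D='00': no prefix
  B='011' vs C='010': no prefix
  B='011' vs E='10': no prefix
  B='011' vs G='11': no prefix
  E='10' vs D='00': no prefix
  E='10' vs C='010': no prefix
  E='10' vs B='011': no prefix
  E='10' vs G='11': no prefix
  G='11' vs D='00': no prefix
  G='11' vs C='010': no prefix
  G='11' vs B='011': no prefix
  G='11' vs E='10': no prefix
No violation found over all pairs.

YES -- this is a valid prefix code. No codeword is a prefix of any other codeword.


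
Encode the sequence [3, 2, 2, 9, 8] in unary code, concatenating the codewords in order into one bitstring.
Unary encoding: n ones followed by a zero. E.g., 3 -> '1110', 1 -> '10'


Encode each number as n ones followed by a terminating 0:
  3 -> 1110 (4 bits)
  2 -> 110 (3 bits)
  2 -> 110 (3 bits)
  9 -> 1111111110 (10 bits)
  8 -> 111111110 (9 bits)
Total length = 4 + 3 + 3 + 10 + 9 = 29 bits.

Unary([3, 2, 2, 9, 8]) = 11101101101111111110111111110 (29 bits)


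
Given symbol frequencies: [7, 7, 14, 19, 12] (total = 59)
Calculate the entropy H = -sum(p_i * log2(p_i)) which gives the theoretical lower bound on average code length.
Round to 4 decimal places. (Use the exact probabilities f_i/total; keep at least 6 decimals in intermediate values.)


Per-symbol terms -p_i * log2(p_i) with p_i = f_i/59:
  p = 7/59 = 0.118644: log2(p) = -3.075288, -p*log2(p) = 0.364865
  p = 7/59 = 0.118644: log2(p) = -3.075288, -p*log2(p) = 0.364865
  p = 14/59 = 0.237288: log2(p) = -2.075288, -p*log2(p) = 0.492441
  p = 19/59 = 0.322034: log2(p) = -1.634716, -p*log2(p) = 0.526434
  p = 12/59 = 0.203390: log2(p) = -2.297681, -p*log2(p) = 0.467325
H = 0.364865 + 0.364865 + 0.492441 + 0.526434 + 0.467325 = 2.215930

H = 2.2159 bits/symbol


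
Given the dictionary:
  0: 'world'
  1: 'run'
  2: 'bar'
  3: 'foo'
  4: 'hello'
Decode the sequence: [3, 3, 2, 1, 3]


Look up each index in the dictionary:
  3 -> 'foo'
  3 -> 'foo'
  2 -> 'bar'
  1 -> 'run'
  3 -> 'foo'

Decoded: "foo foo bar run foo"


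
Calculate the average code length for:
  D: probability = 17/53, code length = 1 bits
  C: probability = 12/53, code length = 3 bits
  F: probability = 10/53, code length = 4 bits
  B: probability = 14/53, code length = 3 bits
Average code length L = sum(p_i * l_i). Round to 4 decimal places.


Weighted contributions p_i * l_i:
  D: (17/53) * 1 = 17/53
  C: (12/53) * 3 = 36/53
  F: (10/53) * 4 = 40/53
  B: (14/53) * 3 = 42/53
Sum = (17 + 36 + 40 + 42)/53 = 135/53

L = 135/53 = 2.5472 bits/symbol


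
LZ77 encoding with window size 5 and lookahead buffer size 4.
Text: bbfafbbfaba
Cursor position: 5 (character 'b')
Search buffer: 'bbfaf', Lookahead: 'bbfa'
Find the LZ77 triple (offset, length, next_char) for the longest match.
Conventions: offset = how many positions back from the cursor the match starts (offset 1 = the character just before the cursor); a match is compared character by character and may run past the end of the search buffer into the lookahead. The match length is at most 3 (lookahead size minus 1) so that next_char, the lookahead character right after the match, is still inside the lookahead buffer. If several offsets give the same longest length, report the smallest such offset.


Try each offset into the search buffer:
  offset=1 (pos 4, char 'f'): match length 0
  offset=2 (pos 3, char 'a'): match length 0
  offset=3 (pos 2, char 'f'): match length 0
  offset=4 (pos 1, char 'b'): match length 1
  offset=5 (pos 0, char 'b'): match length 3
Longest match has length 3 at offset 5.
next_char = character at position 5 + 3 = 8 -> 'a'

Best match: offset=5, length=3 (matching 'bbf' starting at position 0)
LZ77 triple: (5, 3, 'a')


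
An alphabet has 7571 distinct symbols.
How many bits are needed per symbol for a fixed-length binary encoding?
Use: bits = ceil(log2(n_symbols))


log2(7571) = 12.8863
Bracket: 2^12 = 4096 < 7571 <= 2^13 = 8192
So ceil(log2(7571)) = 13

bits = ceil(log2(7571)) = ceil(12.8863) = 13 bits


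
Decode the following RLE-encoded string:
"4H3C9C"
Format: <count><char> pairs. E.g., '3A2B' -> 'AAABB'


Expanding each <count><char> pair:
  4H -> 'HHHH'
  3C -> 'CCC'
  9C -> 'CCCCCCCCC'

Decoded = HHHHCCCCCCCCCCCC


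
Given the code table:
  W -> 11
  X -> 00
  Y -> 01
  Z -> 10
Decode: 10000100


Decoding:
10 -> Z
00 -> X
01 -> Y
00 -> X


Result: ZXYX


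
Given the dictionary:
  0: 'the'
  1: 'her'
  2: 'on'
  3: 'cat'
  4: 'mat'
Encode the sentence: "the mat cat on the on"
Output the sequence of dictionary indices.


Look up each word in the dictionary:
  'the' -> 0
  'mat' -> 4
  'cat' -> 3
  'on' -> 2
  'the' -> 0
  'on' -> 2

Encoded: [0, 4, 3, 2, 0, 2]


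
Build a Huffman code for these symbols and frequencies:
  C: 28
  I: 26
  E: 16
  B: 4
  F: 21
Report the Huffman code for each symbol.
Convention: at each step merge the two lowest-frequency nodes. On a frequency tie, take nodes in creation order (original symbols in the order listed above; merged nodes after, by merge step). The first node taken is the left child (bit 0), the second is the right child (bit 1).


Huffman tree construction:
Step 1: Merge B(4) + E(16) = 20
Step 2: Merge (B+E)(20) + F(21) = 41
Step 3: Merge I(26) + C(28) = 54
Step 4: Merge ((B+E)+F)(41) + (I+C)(54) = 95
Read each symbol's code off the tree from the root (left child = 0, right child = 1).

Codes:
  C: 11 (length 2)
  I: 10 (length 2)
  E: 001 (length 3)
  B: 000 (length 3)
  F: 01 (length 2)
Average code length: 210/95 = 2.2105 bits/symbol


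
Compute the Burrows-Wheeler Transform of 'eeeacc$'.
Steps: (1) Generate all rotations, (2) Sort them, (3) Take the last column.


Rotations (sorted):
  0: $eeeacc -> last char: c
  1: acc$eee -> last char: e
  2: c$eeeac -> last char: c
  3: cc$eeea -> last char: a
  4: eacc$ee -> last char: e
  5: eeacc$e -> last char: e
  6: eeeacc$ -> last char: $


BWT = cecaee$


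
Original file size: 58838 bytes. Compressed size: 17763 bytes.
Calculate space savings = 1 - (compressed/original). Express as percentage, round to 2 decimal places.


ratio = compressed/original = 17763/58838 = 0.301897
savings = 1 - ratio = 1 - 0.301897 = 0.698103
as a percentage: 0.698103 * 100 = 69.81%

Space savings = 1 - 17763/58838 = 69.81%


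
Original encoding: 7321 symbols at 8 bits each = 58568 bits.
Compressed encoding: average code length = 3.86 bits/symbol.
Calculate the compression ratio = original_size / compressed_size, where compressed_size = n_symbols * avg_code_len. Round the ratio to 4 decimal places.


original_size = n_symbols * orig_bits = 7321 * 8 = 58568 bits
compressed_size = n_symbols * avg_code_len = 7321 * 3.86 = 28259.06 bits
ratio = original_size / compressed_size = 58568 / 28259.06 = 2.0725

Compression ratio = 2.0725


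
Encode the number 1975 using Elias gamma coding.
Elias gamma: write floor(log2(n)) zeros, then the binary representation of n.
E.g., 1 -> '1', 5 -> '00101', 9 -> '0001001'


num_bits = floor(log2(1975)) + 1 = 11
leading_zeros = num_bits - 1 = 10
binary(1975) = 11110110111

Elias gamma(1975) = '0000000000' + '11110110111' = 000000000011110110111 (21 bits)


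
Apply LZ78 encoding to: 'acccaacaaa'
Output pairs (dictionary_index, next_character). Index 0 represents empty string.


LZ78 encoding steps:
Dictionary: {0: ''}
Step 1: w='' (idx 0), next='a' -> output (0, 'a'), add 'a' as idx 1
Step 2: w='' (idx 0), next='c' -> output (0, 'c'), add 'c' as idx 2
Step 3: w='c' (idx 2), next='c' -> output (2, 'c'), add 'cc' as idx 3
Step 4: w='a' (idx 1), next='a' -> output (1, 'a'), add 'aa' as idx 4
Step 5: w='c' (idx 2), next='a' -> output (2, 'a'), add 'ca' as idx 5
Step 6: w='aa' (idx 4), end of input -> output (4, '')


Encoded: [(0, 'a'), (0, 'c'), (2, 'c'), (1, 'a'), (2, 'a'), (4, '')]


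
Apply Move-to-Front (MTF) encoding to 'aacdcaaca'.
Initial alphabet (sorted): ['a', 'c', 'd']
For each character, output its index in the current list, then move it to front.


MTF encoding:
'a': index 0 in ['a', 'c', 'd'] -> ['a', 'c', 'd']
'a': index 0 in ['a', 'c', 'd'] -> ['a', 'c', 'd']
'c': index 1 in ['a', 'c', 'd'] -> ['c', 'a', 'd']
'd': index 2 in ['c', 'a', 'd'] -> ['d', 'c', 'a']
'c': index 1 in ['d', 'c', 'a'] -> ['c', 'd', 'a']
'a': index 2 in ['c', 'd', 'a'] -> ['a', 'c', 'd']
'a': index 0 in ['a', 'c', 'd'] -> ['a', 'c', 'd']
'c': index 1 in ['a', 'c', 'd'] -> ['c', 'a', 'd']
'a': index 1 in ['c', 'a', 'd'] -> ['a', 'c', 'd']


Output: [0, 0, 1, 2, 1, 2, 0, 1, 1]


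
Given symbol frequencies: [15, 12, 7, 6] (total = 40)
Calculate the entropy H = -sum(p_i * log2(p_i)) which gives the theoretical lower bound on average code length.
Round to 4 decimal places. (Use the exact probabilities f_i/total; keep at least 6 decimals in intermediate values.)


Per-symbol terms -p_i * log2(p_i) with p_i = f_i/40:
  p = 15/40 = 0.375000: log2(p) = -1.415037, -p*log2(p) = 0.530639
  p = 12/40 = 0.300000: log2(p) = -1.736966, -p*log2(p) = 0.521090
  p = 7/40 = 0.175000: log2(p) = -2.514573, -p*log2(p) = 0.440050
  p = 6/40 = 0.150000: log2(p) = -2.736966, -p*log2(p) = 0.410545
H = 0.530639 + 0.521090 + 0.440050 + 0.410545 = 1.902324

H = 1.9023 bits/symbol


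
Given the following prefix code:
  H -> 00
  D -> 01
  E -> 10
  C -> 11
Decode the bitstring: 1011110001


Decoding step by step:
Bits 10 -> E
Bits 11 -> C
Bits 11 -> C
Bits 00 -> H
Bits 01 -> D


Decoded message: ECCHD


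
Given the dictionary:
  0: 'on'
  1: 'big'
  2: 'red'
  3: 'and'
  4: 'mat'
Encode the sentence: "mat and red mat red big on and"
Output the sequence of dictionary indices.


Look up each word in the dictionary:
  'mat' -> 4
  'and' -> 3
  'red' -> 2
  'mat' -> 4
  'red' -> 2
  'big' -> 1
  'on' -> 0
  'and' -> 3

Encoded: [4, 3, 2, 4, 2, 1, 0, 3]


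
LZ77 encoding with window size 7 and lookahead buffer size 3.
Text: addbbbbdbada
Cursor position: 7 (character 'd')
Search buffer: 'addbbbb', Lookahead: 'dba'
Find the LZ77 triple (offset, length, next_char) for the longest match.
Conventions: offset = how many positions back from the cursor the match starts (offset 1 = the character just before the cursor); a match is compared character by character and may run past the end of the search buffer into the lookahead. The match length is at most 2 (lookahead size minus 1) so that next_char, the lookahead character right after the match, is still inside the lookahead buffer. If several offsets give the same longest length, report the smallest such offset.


Try each offset into the search buffer:
  offset=1 (pos 6, char 'b'): match length 0
  offset=2 (pos 5, char 'b'): match length 0
  offset=3 (pos 4, char 'b'): match length 0
  offset=4 (pos 3, char 'b'): match length 0
  offset=5 (pos 2, char 'd'): match length 2
  offset=6 (pos 1, char 'd'): match length 1
  offset=7 (pos 0, char 'a'): match length 0
Longest match has length 2 at offset 5.
next_char = character at position 7 + 2 = 9 -> 'a'

Best match: offset=5, length=2 (matching 'db' starting at position 2)
LZ77 triple: (5, 2, 'a')


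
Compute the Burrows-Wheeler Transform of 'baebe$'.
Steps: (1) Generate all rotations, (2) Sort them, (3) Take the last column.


Rotations (sorted):
  0: $baebe -> last char: e
  1: aebe$b -> last char: b
  2: baebe$ -> last char: $
  3: be$bae -> last char: e
  4: e$baeb -> last char: b
  5: ebe$ba -> last char: a


BWT = eb$eba


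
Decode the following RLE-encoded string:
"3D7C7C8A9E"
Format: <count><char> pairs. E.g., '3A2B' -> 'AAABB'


Expanding each <count><char> pair:
  3D -> 'DDD'
  7C -> 'CCCCCCC'
  7C -> 'CCCCCCC'
  8A -> 'AAAAAAAA'
  9E -> 'EEEEEEEEE'

Decoded = DDDCCCCCCCCCCCCCCAAAAAAAAEEEEEEEEE


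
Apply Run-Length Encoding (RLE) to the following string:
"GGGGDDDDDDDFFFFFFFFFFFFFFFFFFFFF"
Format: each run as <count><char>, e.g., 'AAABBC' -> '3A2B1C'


Scanning runs left to right:
  i=0: run of 'G' x 4 -> '4G'
  i=4: run of 'D' x 7 -> '7D'
  i=11: run of 'F' x 21 -> '21F'

RLE = 4G7D21F


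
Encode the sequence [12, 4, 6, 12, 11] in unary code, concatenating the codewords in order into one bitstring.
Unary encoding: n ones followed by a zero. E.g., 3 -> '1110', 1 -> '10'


Encode each number as n ones followed by a terminating 0:
  12 -> 1111111111110 (13 bits)
  4 -> 11110 (5 bits)
  6 -> 1111110 (7 bits)
  12 -> 1111111111110 (13 bits)
  11 -> 111111111110 (12 bits)
Total length = 13 + 5 + 7 + 13 + 12 = 50 bits.

Unary([12, 4, 6, 12, 11]) = 11111111111101111011111101111111111110111111111110 (50 bits)


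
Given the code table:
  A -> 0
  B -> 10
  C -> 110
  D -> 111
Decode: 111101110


Decoding:
111 -> D
10 -> B
111 -> D
0 -> A


Result: DBDA


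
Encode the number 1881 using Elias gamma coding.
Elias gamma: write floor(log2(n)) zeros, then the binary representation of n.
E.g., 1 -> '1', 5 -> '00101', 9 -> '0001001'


num_bits = floor(log2(1881)) + 1 = 11
leading_zeros = num_bits - 1 = 10
binary(1881) = 11101011001

Elias gamma(1881) = '0000000000' + '11101011001' = 000000000011101011001 (21 bits)


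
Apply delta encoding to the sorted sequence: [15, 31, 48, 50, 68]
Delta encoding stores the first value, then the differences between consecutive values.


First value: 15
Deltas:
  31 - 15 = 16
  48 - 31 = 17
  50 - 48 = 2
  68 - 50 = 18


Delta encoded: [15, 16, 17, 2, 18]


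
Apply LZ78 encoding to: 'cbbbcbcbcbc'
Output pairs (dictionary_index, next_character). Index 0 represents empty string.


LZ78 encoding steps:
Dictionary: {0: ''}
Step 1: w='' (idx 0), next='c' -> output (0, 'c'), add 'c' as idx 1
Step 2: w='' (idx 0), next='b' -> output (0, 'b'), add 'b' as idx 2
Step 3: w='b' (idx 2), next='b' -> output (2, 'b'), add 'bb' as idx 3
Step 4: w='c' (idx 1), next='b' -> output (1, 'b'), add 'cb' as idx 4
Step 5: w='cb' (idx 4), next='c' -> output (4, 'c'), add 'cbc' as idx 5
Step 6: w='b' (idx 2), next='c' -> output (2, 'c'), add 'bc' as idx 6


Encoded: [(0, 'c'), (0, 'b'), (2, 'b'), (1, 'b'), (4, 'c'), (2, 'c')]


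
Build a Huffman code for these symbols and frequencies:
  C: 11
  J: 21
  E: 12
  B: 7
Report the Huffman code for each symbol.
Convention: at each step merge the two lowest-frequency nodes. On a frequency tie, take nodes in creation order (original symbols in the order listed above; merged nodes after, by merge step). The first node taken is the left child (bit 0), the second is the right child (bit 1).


Huffman tree construction:
Step 1: Merge B(7) + C(11) = 18
Step 2: Merge E(12) + (B+C)(18) = 30
Step 3: Merge J(21) + (E+(B+C))(30) = 51
Read each symbol's code off the tree from the root (left child = 0, right child = 1).

Codes:
  C: 111 (length 3)
  J: 0 (length 1)
  E: 10 (length 2)
  B: 110 (length 3)
Average code length: 99/51 = 1.9412 bits/symbol


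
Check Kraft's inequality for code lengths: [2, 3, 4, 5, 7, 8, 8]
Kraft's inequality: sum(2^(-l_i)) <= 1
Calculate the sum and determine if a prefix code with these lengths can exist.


Sum = 2^(-2) + 2^(-3) + 2^(-4) + 2^(-5) + 2^(-7) + 2^(-8) + 2^(-8)
    = 0.25 + 0.125 + 0.0625 + 0.03125 + 0.0078125 + 0.00390625 + 0.00390625
    = 124/256 = 0.484375
Since 0.484375 <= 1, Kraft's inequality IS satisfied.
A prefix code with these lengths CAN exist.

Kraft sum = 0.484375. Satisfied.


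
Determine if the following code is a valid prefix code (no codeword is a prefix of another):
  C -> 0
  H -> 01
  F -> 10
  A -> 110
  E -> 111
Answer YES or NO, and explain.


Checking each pair (does one codeword prefix another?):
  C='0' vs H='01': prefix -- VIOLATION

NO -- this is NOT a valid prefix code. C (0) is a prefix of H (01).


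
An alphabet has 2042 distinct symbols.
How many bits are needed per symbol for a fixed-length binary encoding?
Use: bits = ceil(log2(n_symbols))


log2(2042) = 10.9958
Bracket: 2^10 = 1024 < 2042 <= 2^11 = 2048
So ceil(log2(2042)) = 11

bits = ceil(log2(2042)) = ceil(10.9958) = 11 bits


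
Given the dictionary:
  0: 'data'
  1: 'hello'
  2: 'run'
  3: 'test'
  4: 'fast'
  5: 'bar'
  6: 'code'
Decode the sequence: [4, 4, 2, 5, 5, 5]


Look up each index in the dictionary:
  4 -> 'fast'
  4 -> 'fast'
  2 -> 'run'
  5 -> 'bar'
  5 -> 'bar'
  5 -> 'bar'

Decoded: "fast fast run bar bar bar"


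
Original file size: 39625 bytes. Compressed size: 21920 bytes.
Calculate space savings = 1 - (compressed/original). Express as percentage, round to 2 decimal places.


ratio = compressed/original = 21920/39625 = 0.553186
savings = 1 - ratio = 1 - 0.553186 = 0.446814
as a percentage: 0.446814 * 100 = 44.68%

Space savings = 1 - 21920/39625 = 44.68%


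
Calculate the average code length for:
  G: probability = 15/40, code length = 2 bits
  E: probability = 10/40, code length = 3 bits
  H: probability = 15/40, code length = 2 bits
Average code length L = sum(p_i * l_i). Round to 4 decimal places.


Weighted contributions p_i * l_i:
  G: (15/40) * 2 = 30/40
  E: (10/40) * 3 = 30/40
  H: (15/40) * 2 = 30/40
Sum = (30 + 30 + 30)/40 = 90/40

L = 90/40 = 2.2500 bits/symbol


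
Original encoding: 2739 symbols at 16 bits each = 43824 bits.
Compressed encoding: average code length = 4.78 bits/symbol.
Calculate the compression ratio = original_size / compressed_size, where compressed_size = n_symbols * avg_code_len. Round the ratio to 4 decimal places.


original_size = n_symbols * orig_bits = 2739 * 16 = 43824 bits
compressed_size = n_symbols * avg_code_len = 2739 * 4.78 = 13092.42 bits
ratio = original_size / compressed_size = 43824 / 13092.42 = 3.3473

Compression ratio = 3.3473


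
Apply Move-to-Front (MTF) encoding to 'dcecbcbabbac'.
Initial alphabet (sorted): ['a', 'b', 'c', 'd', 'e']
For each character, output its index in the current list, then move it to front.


MTF encoding:
'd': index 3 in ['a', 'b', 'c', 'd', 'e'] -> ['d', 'a', 'b', 'c', 'e']
'c': index 3 in ['d', 'a', 'b', 'c', 'e'] -> ['c', 'd', 'a', 'b', 'e']
'e': index 4 in ['c', 'd', 'a', 'b', 'e'] -> ['e', 'c', 'd', 'a', 'b']
'c': index 1 in ['e', 'c', 'd', 'a', 'b'] -> ['c', 'e', 'd', 'a', 'b']
'b': index 4 in ['c', 'e', 'd', 'a', 'b'] -> ['b', 'c', 'e', 'd', 'a']
'c': index 1 in ['b', 'c', 'e', 'd', 'a'] -> ['c', 'b', 'e', 'd', 'a']
'b': index 1 in ['c', 'b', 'e', 'd', 'a'] -> ['b', 'c', 'e', 'd', 'a']
'a': index 4 in ['b', 'c', 'e', 'd', 'a'] -> ['a', 'b', 'c', 'e', 'd']
'b': index 1 in ['a', 'b', 'c', 'e', 'd'] -> ['b', 'a', 'c', 'e', 'd']
'b': index 0 in ['b', 'a', 'c', 'e', 'd'] -> ['b', 'a', 'c', 'e', 'd']
'a': index 1 in ['b', 'a', 'c', 'e', 'd'] -> ['a', 'b', 'c', 'e', 'd']
'c': index 2 in ['a', 'b', 'c', 'e', 'd'] -> ['c', 'a', 'b', 'e', 'd']


Output: [3, 3, 4, 1, 4, 1, 1, 4, 1, 0, 1, 2]


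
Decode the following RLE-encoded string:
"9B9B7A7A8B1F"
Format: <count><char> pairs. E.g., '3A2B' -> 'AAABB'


Expanding each <count><char> pair:
  9B -> 'BBBBBBBBB'
  9B -> 'BBBBBBBBB'
  7A -> 'AAAAAAA'
  7A -> 'AAAAAAA'
  8B -> 'BBBBBBBB'
  1F -> 'F'

Decoded = BBBBBBBBBBBBBBBBBBAAAAAAAAAAAAAABBBBBBBBF


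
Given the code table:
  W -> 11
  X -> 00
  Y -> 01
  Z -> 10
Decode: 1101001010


Decoding:
11 -> W
01 -> Y
00 -> X
10 -> Z
10 -> Z


Result: WYXZZ
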